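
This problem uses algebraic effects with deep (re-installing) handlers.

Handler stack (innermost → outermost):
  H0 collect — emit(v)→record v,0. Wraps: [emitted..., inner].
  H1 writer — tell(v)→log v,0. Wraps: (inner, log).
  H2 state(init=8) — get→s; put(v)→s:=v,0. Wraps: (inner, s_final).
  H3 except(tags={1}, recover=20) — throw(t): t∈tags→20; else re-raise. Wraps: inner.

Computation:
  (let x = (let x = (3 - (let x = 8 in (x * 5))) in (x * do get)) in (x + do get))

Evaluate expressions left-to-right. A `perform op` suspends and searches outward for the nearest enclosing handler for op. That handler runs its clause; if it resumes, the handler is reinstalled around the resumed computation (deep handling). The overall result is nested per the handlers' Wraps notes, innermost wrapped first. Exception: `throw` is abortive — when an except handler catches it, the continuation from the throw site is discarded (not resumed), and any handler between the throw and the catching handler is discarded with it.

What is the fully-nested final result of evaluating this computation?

Answer: (([-288], ()), 8)

Evaluation trace:
get @ H2 ⇒ 8
get @ H2 ⇒ 8
H0 returns [-288]
H1 returns ([-288], ())
H2 returns (([-288], ()), 8)
H3 returns (([-288], ()), 8)
= (([-288], ()), 8)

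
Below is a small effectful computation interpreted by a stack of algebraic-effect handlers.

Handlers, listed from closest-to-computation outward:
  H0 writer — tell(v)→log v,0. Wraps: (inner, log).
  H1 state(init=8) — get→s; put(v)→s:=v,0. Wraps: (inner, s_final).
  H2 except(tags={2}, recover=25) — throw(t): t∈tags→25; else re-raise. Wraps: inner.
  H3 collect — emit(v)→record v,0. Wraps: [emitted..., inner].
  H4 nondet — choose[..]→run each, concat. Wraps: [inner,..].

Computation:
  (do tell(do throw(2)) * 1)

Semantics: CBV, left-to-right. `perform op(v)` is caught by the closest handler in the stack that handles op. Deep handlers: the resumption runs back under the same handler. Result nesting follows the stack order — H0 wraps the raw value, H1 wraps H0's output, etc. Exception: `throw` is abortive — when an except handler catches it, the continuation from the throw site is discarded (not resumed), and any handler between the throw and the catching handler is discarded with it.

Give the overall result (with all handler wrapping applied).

Answer: [[25]]

Working:
throw(2) @ H2 caught ⇒ 25
H3 returns [25]
H4 returns [[25]]
= [[25]]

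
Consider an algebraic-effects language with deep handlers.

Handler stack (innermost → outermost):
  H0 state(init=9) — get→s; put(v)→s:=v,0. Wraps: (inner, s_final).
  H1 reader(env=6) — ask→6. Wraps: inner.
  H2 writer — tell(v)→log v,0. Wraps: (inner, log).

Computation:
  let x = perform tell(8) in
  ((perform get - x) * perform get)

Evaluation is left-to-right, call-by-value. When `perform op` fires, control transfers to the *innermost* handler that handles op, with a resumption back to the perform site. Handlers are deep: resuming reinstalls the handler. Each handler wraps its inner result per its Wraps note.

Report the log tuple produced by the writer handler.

Step-by-step:
tell(8) @ H2 ⇒ log+=8
get @ H0 ⇒ 9
get @ H0 ⇒ 9
H0 returns (81, 9)
H1 returns (81, 9)
H2 returns ((81, 9), (8))
= ((81, 9), (8))

Answer: (8)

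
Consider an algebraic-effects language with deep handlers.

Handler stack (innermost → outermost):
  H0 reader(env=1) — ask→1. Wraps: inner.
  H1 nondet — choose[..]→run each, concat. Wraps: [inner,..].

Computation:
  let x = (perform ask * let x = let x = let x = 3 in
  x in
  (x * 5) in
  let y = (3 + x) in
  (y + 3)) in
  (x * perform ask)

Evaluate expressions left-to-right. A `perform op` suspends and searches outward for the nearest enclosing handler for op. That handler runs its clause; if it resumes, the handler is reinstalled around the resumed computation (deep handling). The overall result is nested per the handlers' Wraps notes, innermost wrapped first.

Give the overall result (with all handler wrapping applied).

Working:
ask @ H0 ⇒ 1
ask @ H0 ⇒ 1
H0 returns 21
H1 returns [21]
= [21]

Answer: [21]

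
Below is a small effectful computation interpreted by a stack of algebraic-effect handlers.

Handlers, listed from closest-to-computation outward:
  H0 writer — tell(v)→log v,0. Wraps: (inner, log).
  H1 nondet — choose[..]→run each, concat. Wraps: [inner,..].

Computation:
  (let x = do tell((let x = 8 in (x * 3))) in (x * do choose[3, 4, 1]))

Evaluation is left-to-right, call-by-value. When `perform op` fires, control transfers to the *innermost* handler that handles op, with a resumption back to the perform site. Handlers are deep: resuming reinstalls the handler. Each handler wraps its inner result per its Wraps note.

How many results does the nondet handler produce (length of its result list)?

Working:
tell(24) @ H0 ⇒ log+=24
choose[3, 4, 1] @ H1
  branch[0] choose=3:
    H0 returns (0, (24))
    H1 returns [(0, (24))]
  branch[1] choose=4:
    H0 returns (0, (24))
    H1 returns [(0, (24))]
  branch[2] choose=1:
    H0 returns (0, (24))
    H1 returns [(0, (24))]
= [(0, (24)), (0, (24)), (0, (24))]

Answer: 3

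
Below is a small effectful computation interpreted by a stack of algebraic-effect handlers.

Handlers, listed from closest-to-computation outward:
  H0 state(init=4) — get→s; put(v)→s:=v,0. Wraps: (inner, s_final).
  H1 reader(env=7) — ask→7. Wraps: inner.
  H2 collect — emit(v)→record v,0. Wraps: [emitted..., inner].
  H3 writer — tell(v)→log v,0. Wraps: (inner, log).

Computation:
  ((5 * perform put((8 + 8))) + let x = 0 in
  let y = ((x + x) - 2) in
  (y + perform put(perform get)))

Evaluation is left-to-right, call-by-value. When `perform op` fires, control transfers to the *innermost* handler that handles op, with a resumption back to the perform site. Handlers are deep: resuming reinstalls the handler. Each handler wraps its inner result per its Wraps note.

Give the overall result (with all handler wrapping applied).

Step-by-step:
put(16) @ H0 ⇒ s:=16
get @ H0 ⇒ 16
put(16) @ H0 ⇒ s:=16
H0 returns (-2, 16)
H1 returns (-2, 16)
H2 returns [(-2, 16)]
H3 returns ([(-2, 16)], ())
= ([(-2, 16)], ())

Answer: ([(-2, 16)], ())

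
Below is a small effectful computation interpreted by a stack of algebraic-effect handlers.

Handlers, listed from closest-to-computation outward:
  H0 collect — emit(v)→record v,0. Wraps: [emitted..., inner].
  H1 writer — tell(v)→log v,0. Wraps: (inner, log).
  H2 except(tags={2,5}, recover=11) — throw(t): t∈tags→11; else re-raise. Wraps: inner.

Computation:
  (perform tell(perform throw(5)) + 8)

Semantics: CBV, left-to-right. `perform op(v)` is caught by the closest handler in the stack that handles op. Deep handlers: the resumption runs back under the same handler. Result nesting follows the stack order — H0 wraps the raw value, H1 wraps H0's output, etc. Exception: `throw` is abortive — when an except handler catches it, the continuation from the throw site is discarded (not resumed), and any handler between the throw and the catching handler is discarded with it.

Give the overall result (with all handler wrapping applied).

Evaluation trace:
throw(5) @ H2 caught ⇒ 11
= 11

Answer: 11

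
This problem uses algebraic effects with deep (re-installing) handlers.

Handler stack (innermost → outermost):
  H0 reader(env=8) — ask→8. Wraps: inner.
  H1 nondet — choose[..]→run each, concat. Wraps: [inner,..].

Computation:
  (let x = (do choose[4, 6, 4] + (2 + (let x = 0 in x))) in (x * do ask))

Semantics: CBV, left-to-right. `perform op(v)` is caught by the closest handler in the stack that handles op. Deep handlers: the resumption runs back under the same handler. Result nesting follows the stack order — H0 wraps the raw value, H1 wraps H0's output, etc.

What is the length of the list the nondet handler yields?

Answer: 3

Working:
choose[4, 6, 4] @ H1
  branch[0] choose=4:
    ask @ H0 ⇒ 8
    H0 returns 48
    H1 returns [48]
  branch[1] choose=6:
    ask @ H0 ⇒ 8
    H0 returns 64
    H1 returns [64]
  branch[2] choose=4:
    ask @ H0 ⇒ 8
    H0 returns 48
    H1 returns [48]
= [48, 64, 48]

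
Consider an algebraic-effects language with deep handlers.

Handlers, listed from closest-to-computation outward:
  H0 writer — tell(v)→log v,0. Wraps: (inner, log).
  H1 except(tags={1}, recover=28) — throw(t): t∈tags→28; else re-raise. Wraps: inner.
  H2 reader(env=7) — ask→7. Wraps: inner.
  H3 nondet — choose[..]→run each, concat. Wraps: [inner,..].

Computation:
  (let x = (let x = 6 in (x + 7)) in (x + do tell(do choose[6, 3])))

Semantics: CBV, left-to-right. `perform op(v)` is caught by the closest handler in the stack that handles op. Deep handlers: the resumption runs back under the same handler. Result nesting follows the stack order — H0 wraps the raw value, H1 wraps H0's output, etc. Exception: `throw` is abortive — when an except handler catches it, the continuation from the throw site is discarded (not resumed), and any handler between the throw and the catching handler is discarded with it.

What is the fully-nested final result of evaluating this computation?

Answer: [(13, (6)), (13, (3))]

Step-by-step:
choose[6, 3] @ H3
  branch[0] choose=6:
    tell(6) @ H0 ⇒ log+=6
    H0 returns (13, (6))
    H1 returns (13, (6))
    H2 returns (13, (6))
    H3 returns [(13, (6))]
  branch[1] choose=3:
    tell(3) @ H0 ⇒ log+=3
    H0 returns (13, (3))
    H1 returns (13, (3))
    H2 returns (13, (3))
    H3 returns [(13, (3))]
= [(13, (6)), (13, (3))]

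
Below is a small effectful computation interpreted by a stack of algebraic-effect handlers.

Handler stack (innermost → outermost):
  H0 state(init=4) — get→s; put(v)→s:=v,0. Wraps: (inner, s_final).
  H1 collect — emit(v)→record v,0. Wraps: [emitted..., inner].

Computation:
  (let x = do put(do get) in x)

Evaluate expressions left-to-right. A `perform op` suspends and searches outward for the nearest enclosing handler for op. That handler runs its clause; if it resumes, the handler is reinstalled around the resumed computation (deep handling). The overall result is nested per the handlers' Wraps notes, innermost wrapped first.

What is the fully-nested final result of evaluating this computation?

Answer: [(0, 4)]

Step-by-step:
get @ H0 ⇒ 4
put(4) @ H0 ⇒ s:=4
H0 returns (0, 4)
H1 returns [(0, 4)]
= [(0, 4)]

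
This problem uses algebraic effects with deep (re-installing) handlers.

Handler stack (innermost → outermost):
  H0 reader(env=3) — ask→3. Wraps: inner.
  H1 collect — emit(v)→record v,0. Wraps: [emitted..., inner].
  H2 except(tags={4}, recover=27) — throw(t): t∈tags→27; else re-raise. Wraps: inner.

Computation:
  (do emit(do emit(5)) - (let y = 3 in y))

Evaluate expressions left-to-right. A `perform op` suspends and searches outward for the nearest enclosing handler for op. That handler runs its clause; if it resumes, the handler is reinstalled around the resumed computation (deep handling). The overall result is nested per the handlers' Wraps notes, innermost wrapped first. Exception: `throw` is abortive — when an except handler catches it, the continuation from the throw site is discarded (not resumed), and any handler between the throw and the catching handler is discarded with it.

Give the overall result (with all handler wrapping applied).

Evaluation trace:
emit(5) @ H1 ⇒ out+=5
emit(0) @ H1 ⇒ out+=0
H0 returns -3
H1 returns [5, 0, -3]
H2 returns [5, 0, -3]
= [5, 0, -3]

Answer: [5, 0, -3]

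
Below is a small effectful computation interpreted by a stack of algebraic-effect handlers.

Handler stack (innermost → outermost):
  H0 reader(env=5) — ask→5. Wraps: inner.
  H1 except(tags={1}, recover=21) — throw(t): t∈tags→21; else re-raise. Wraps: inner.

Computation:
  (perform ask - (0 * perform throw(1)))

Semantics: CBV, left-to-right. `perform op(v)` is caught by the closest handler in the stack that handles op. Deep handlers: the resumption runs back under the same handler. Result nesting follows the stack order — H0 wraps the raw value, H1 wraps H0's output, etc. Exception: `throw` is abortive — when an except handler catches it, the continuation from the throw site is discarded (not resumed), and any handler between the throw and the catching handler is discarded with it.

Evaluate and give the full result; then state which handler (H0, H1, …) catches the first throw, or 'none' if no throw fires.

Answer: 21 ; first throw caught by: H1

Evaluation trace:
ask @ H0 ⇒ 5
throw(1) @ H1 caught ⇒ 21
= 21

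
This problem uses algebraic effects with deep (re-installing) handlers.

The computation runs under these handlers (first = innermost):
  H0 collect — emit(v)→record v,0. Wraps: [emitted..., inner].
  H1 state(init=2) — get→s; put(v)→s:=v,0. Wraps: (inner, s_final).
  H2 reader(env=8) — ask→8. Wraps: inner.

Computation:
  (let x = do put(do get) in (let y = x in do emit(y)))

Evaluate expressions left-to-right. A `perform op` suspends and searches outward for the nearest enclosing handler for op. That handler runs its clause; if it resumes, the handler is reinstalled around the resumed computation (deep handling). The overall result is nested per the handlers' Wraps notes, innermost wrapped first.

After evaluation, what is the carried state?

Step-by-step:
get @ H1 ⇒ 2
put(2) @ H1 ⇒ s:=2
emit(0) @ H0 ⇒ out+=0
H0 returns [0, 0]
H1 returns ([0, 0], 2)
H2 returns ([0, 0], 2)
= ([0, 0], 2)

Answer: 2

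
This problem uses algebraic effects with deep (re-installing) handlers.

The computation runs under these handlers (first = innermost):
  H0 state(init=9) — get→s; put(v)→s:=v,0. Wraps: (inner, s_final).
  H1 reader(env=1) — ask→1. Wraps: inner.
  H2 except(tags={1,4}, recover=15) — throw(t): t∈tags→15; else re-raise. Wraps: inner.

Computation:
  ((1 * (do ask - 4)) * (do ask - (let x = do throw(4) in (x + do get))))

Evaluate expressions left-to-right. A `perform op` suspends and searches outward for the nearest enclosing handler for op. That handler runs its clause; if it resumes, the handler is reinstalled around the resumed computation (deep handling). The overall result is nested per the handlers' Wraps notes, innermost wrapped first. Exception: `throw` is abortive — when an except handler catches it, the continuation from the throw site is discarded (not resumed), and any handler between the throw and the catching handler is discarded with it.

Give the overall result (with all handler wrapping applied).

Evaluation trace:
ask @ H1 ⇒ 1
ask @ H1 ⇒ 1
throw(4) @ H2 caught ⇒ 15
= 15

Answer: 15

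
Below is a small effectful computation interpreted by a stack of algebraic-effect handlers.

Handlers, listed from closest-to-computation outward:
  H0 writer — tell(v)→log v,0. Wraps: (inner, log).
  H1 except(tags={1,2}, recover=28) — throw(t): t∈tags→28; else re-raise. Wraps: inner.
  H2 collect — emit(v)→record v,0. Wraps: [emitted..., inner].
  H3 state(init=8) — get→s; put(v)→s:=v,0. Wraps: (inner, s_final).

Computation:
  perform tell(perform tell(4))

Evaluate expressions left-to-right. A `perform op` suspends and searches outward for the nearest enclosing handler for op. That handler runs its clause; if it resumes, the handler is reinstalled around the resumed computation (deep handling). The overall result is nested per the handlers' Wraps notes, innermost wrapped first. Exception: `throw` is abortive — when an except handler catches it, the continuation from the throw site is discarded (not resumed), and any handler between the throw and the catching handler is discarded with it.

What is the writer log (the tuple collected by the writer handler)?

Answer: (4, 0)

Evaluation trace:
tell(4) @ H0 ⇒ log+=4
tell(0) @ H0 ⇒ log+=0
H0 returns (0, (4, 0))
H1 returns (0, (4, 0))
H2 returns [(0, (4, 0))]
H3 returns ([(0, (4, 0))], 8)
= ([(0, (4, 0))], 8)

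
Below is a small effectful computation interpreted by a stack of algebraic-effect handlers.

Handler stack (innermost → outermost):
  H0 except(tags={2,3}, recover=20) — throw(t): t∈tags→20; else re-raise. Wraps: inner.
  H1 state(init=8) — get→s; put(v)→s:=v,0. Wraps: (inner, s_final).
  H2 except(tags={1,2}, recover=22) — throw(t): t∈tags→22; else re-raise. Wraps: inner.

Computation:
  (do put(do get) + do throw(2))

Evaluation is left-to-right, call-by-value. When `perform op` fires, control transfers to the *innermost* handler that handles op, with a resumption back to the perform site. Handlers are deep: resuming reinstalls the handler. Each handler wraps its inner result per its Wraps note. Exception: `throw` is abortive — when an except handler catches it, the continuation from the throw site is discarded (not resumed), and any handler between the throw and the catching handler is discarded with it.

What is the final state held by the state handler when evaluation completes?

Answer: 8

Step-by-step:
get @ H1 ⇒ 8
put(8) @ H1 ⇒ s:=8
throw(2) @ H0 caught ⇒ 20
H1 returns (20, 8)
H2 returns (20, 8)
= (20, 8)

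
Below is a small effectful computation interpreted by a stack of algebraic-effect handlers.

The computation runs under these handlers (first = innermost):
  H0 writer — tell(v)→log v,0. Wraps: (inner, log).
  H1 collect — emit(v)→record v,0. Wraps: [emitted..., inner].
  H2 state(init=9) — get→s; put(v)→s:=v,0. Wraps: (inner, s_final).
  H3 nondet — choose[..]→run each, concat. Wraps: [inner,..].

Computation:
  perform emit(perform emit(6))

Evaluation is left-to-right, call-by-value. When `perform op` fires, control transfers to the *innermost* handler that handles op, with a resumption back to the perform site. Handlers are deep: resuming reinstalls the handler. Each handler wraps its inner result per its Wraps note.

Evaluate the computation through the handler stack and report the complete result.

Answer: [([6, 0, (0, ())], 9)]

Step-by-step:
emit(6) @ H1 ⇒ out+=6
emit(0) @ H1 ⇒ out+=0
H0 returns (0, ())
H1 returns [6, 0, (0, ())]
H2 returns ([6, 0, (0, ())], 9)
H3 returns [([6, 0, (0, ())], 9)]
= [([6, 0, (0, ())], 9)]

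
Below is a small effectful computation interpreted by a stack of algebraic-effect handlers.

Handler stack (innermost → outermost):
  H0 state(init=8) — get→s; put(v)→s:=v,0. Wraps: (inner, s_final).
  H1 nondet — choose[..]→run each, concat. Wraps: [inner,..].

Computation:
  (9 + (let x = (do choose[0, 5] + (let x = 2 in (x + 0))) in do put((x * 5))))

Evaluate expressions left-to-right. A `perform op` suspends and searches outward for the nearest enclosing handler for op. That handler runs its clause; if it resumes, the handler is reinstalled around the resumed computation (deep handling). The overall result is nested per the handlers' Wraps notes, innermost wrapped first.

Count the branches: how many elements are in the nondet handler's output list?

Step-by-step:
choose[0, 5] @ H1
  branch[0] choose=0:
    put(10) @ H0 ⇒ s:=10
    H0 returns (9, 10)
    H1 returns [(9, 10)]
  branch[1] choose=5:
    put(35) @ H0 ⇒ s:=35
    H0 returns (9, 35)
    H1 returns [(9, 35)]
= [(9, 10), (9, 35)]

Answer: 2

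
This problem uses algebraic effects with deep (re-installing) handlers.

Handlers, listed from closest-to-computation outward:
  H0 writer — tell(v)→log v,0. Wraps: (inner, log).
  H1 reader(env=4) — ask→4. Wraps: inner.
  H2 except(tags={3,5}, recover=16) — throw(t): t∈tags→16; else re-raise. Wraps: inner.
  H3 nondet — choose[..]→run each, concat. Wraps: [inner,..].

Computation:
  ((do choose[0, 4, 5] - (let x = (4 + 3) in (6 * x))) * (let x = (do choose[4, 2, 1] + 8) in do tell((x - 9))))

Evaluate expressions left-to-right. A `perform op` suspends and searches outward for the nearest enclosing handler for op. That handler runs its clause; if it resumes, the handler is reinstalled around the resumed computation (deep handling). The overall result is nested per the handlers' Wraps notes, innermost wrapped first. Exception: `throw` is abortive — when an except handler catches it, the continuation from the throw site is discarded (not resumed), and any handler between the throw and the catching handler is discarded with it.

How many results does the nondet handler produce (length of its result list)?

Answer: 9

Evaluation trace:
choose[0, 4, 5] @ H3
  branch[0] choose=0:
    choose[4, 2, 1] @ H3
      branch[0] choose=4:
        tell(3) @ H0 ⇒ log+=3
        H0 returns (0, (3))
        H1 returns (0, (3))
        H2 returns (0, (3))
        H3 returns [(0, (3))]
      branch[1] choose=2:
        tell(1) @ H0 ⇒ log+=1
        H0 returns (0, (1))
        H1 returns (0, (1))
        H2 returns (0, (1))
        H3 returns [(0, (1))]
      branch[2] choose=1:
        tell(0) @ H0 ⇒ log+=0
        H0 returns (0, (0))
        H1 returns (0, (0))
        H2 returns (0, (0))
        H3 returns [(0, (0))]
  branch[1] choose=4:
    choose[4, 2, 1] @ H3
      branch[0] choose=4:
        tell(3) @ H0 ⇒ log+=3
        H0 returns (0, (3))
        H1 returns (0, (3))
        H2 returns (0, (3))
        H3 returns [(0, (3))]
      branch[1] choose=2:
        tell(1) @ H0 ⇒ log+=1
        H0 returns (0, (1))
        H1 returns (0, (1))
        H2 returns (0, (1))
        H3 returns [(0, (1))]
      branch[2] choose=1:
        tell(0) @ H0 ⇒ log+=0
        H0 returns (0, (0))
        H1 returns (0, (0))
        H2 returns (0, (0))
        H3 returns [(0, (0))]
  branch[2] choose=5:
    choose[4, 2, 1] @ H3
      branch[0] choose=4:
        tell(3) @ H0 ⇒ log+=3
        H0 returns (0, (3))
        H1 returns (0, (3))
        H2 returns (0, (3))
        H3 returns [(0, (3))]
      branch[1] choose=2:
        tell(1) @ H0 ⇒ log+=1
        H0 returns (0, (1))
        H1 returns (0, (1))
        H2 returns (0, (1))
        H3 returns [(0, (1))]
      branch[2] choose=1:
        tell(0) @ H0 ⇒ log+=0
        H0 returns (0, (0))
        H1 returns (0, (0))
        H2 returns (0, (0))
        H3 returns [(0, (0))]
= [(0, (3)), (0, (1)), (0, (0)), (0, (3)), (0, (1)), (0, (0)), (0, (3)), (0, (1)), (0, (0))]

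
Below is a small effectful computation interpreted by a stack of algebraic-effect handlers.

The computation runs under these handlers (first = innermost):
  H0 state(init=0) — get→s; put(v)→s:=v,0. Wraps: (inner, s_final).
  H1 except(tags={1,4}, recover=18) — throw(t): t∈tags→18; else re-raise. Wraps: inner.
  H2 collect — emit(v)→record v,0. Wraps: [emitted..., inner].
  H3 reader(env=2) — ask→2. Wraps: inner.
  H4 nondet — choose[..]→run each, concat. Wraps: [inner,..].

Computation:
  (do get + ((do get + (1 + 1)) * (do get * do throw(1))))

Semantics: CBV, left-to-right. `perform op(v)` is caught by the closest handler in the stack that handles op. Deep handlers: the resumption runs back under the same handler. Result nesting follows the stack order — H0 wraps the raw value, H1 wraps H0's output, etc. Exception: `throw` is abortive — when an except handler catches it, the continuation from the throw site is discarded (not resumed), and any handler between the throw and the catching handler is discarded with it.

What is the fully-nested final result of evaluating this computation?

Step-by-step:
get @ H0 ⇒ 0
get @ H0 ⇒ 0
get @ H0 ⇒ 0
throw(1) @ H1 caught ⇒ 18
H2 returns [18]
H3 returns [18]
H4 returns [[18]]
= [[18]]

Answer: [[18]]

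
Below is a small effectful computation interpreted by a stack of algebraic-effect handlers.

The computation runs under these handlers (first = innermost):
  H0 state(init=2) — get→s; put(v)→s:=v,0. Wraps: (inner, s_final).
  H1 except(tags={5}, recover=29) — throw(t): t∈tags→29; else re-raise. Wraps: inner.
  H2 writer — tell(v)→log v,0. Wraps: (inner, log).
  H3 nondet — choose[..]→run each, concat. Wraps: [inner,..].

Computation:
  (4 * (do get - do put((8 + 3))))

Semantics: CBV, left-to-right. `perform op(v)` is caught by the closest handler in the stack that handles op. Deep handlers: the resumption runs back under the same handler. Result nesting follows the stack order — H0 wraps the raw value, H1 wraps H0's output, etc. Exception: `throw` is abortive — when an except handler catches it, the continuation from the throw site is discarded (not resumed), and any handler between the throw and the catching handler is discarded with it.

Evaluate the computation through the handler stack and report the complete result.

Answer: [((8, 11), ())]

Working:
get @ H0 ⇒ 2
put(11) @ H0 ⇒ s:=11
H0 returns (8, 11)
H1 returns (8, 11)
H2 returns ((8, 11), ())
H3 returns [((8, 11), ())]
= [((8, 11), ())]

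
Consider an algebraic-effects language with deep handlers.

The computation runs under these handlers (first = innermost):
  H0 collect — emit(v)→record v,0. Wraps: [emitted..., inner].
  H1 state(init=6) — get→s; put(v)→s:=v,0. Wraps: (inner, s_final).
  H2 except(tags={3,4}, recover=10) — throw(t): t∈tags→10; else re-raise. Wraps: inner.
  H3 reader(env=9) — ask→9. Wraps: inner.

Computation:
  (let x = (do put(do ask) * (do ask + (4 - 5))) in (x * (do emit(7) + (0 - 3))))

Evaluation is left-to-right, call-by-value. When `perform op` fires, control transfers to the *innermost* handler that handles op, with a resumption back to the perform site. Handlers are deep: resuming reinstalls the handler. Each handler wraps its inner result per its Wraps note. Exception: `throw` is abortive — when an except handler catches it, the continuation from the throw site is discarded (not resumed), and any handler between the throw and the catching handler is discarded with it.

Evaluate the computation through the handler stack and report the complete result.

Answer: ([7, 0], 9)

Working:
ask @ H3 ⇒ 9
put(9) @ H1 ⇒ s:=9
ask @ H3 ⇒ 9
emit(7) @ H0 ⇒ out+=7
H0 returns [7, 0]
H1 returns ([7, 0], 9)
H2 returns ([7, 0], 9)
H3 returns ([7, 0], 9)
= ([7, 0], 9)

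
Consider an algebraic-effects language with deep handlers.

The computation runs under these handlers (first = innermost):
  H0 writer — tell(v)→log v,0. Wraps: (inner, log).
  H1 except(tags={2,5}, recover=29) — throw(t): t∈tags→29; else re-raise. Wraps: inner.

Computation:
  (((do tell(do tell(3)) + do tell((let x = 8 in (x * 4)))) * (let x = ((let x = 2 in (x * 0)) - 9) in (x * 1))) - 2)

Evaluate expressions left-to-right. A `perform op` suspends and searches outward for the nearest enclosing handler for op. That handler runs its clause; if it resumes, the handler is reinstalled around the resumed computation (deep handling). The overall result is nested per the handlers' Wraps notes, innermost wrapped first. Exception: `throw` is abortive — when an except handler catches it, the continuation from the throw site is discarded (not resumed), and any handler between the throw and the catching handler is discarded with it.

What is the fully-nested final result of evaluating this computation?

Working:
tell(3) @ H0 ⇒ log+=3
tell(0) @ H0 ⇒ log+=0
tell(32) @ H0 ⇒ log+=32
H0 returns (-2, (3, 0, 32))
H1 returns (-2, (3, 0, 32))
= (-2, (3, 0, 32))

Answer: (-2, (3, 0, 32))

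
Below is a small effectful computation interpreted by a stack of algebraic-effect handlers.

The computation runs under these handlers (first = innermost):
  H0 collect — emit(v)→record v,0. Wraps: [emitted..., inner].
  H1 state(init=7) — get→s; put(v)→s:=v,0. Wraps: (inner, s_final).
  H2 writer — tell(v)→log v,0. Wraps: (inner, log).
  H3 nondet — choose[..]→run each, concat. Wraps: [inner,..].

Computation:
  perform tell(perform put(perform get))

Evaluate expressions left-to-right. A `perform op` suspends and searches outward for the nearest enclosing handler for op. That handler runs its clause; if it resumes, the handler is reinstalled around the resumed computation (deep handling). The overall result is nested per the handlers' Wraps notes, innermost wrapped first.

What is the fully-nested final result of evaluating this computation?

Answer: [(([0], 7), (0))]

Working:
get @ H1 ⇒ 7
put(7) @ H1 ⇒ s:=7
tell(0) @ H2 ⇒ log+=0
H0 returns [0]
H1 returns ([0], 7)
H2 returns (([0], 7), (0))
H3 returns [(([0], 7), (0))]
= [(([0], 7), (0))]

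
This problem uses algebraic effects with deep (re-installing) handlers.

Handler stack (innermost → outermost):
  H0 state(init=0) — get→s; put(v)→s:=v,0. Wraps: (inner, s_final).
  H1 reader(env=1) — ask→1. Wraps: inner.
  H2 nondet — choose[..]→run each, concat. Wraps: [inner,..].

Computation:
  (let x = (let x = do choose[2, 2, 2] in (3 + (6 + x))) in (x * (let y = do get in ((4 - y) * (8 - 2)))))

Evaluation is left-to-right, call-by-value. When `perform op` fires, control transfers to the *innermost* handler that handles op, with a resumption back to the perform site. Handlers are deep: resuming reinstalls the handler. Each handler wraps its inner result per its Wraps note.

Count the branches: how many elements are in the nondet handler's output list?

Working:
choose[2, 2, 2] @ H2
  branch[0] choose=2:
    get @ H0 ⇒ 0
    H0 returns (264, 0)
    H1 returns (264, 0)
    H2 returns [(264, 0)]
  branch[1] choose=2:
    get @ H0 ⇒ 0
    H0 returns (264, 0)
    H1 returns (264, 0)
    H2 returns [(264, 0)]
  branch[2] choose=2:
    get @ H0 ⇒ 0
    H0 returns (264, 0)
    H1 returns (264, 0)
    H2 returns [(264, 0)]
= [(264, 0), (264, 0), (264, 0)]

Answer: 3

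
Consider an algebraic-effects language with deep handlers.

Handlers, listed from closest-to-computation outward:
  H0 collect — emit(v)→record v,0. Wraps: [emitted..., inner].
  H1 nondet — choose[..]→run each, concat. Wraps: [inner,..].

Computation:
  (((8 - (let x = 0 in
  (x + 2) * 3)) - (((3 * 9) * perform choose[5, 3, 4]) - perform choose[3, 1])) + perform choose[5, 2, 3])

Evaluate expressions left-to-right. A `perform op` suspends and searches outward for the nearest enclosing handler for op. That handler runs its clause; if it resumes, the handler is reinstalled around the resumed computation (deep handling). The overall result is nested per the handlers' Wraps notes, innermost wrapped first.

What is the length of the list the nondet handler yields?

Working:
choose[5, 3, 4] @ H1
  branch[0] choose=5:
    choose[3, 1] @ H1
      branch[0] choose=3:
        choose[5, 2, 3] @ H1
          branch[0] choose=5:
            H0 returns [-125]
            H1 returns [[-125]]
          branch[1] choose=2:
            H0 returns [-128]
            H1 returns [[-128]]
          branch[2] choose=3:
            H0 returns [-127]
            H1 returns [[-127]]
      branch[1] choose=1:
        choose[5, 2, 3] @ H1
          branch[0] choose=5:
            H0 returns [-127]
            H1 returns [[-127]]
          branch[1] choose=2:
            H0 returns [-130]
            H1 returns [[-130]]
          branch[2] choose=3:
            H0 returns [-129]
            H1 returns [[-129]]
  branch[1] choose=3:
    choose[3, 1] @ H1
      branch[0] choose=3:
        choose[5, 2, 3] @ H1
          branch[0] choose=5:
            H0 returns [-71]
            H1 returns [[-71]]
          branch[1] choose=2:
            H0 returns [-74]
            H1 returns [[-74]]
          branch[2] choose=3:
            H0 returns [-73]
            H1 returns [[-73]]
      branch[1] choose=1:
        choose[5, 2, 3] @ H1
          branch[0] choose=5:
            H0 returns [-73]
            H1 returns [[-73]]
          branch[1] choose=2:
            H0 returns [-76]
            H1 returns [[-76]]
          branch[2] choose=3:
            H0 returns [-75]
            H1 returns [[-75]]
  branch[2] choose=4:
    choose[3, 1] @ H1
      branch[0] choose=3:
        choose[5, 2, 3] @ H1
          branch[0] choose=5:
            H0 returns [-98]
            H1 returns [[-98]]
          branch[1] choose=2:
            H0 returns [-101]
            H1 returns [[-101]]
          branch[2] choose=3:
            H0 returns [-100]
            H1 returns [[-100]]
      branch[1] choose=1:
        choose[5, 2, 3] @ H1
          branch[0] choose=5:
            H0 returns [-100]
            H1 returns [[-100]]
          branch[1] choose=2:
            H0 returns [-103]
            H1 returns [[-103]]
          branch[2] choose=3:
            H0 returns [-102]
            H1 returns [[-102]]
= [[-125], [-128], [-127], [-127], [-130], [-129], [-71], [-74], [-73], [-73], [-76], [-75], [-98], [-101], [-100], [-100], [-103], [-102]]

Answer: 18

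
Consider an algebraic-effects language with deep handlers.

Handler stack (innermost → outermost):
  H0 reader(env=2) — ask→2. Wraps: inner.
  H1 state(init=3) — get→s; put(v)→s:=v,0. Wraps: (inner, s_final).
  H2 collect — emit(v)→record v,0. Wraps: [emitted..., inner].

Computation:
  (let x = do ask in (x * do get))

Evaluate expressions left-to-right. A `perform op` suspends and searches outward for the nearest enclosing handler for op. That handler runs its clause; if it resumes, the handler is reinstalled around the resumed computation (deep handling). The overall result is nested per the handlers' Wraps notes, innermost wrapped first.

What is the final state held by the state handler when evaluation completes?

Working:
ask @ H0 ⇒ 2
get @ H1 ⇒ 3
H0 returns 6
H1 returns (6, 3)
H2 returns [(6, 3)]
= [(6, 3)]

Answer: 3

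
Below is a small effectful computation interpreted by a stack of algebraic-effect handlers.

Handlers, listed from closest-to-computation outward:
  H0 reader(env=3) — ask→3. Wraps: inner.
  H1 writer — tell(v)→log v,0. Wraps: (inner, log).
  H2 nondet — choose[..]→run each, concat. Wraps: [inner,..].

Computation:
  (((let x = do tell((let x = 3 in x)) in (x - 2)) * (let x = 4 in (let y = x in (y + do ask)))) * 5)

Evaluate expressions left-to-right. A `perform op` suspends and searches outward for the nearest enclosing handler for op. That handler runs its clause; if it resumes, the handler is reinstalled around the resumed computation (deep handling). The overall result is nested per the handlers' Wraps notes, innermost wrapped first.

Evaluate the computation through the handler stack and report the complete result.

Answer: [(-70, (3))]

Working:
tell(3) @ H1 ⇒ log+=3
ask @ H0 ⇒ 3
H0 returns -70
H1 returns (-70, (3))
H2 returns [(-70, (3))]
= [(-70, (3))]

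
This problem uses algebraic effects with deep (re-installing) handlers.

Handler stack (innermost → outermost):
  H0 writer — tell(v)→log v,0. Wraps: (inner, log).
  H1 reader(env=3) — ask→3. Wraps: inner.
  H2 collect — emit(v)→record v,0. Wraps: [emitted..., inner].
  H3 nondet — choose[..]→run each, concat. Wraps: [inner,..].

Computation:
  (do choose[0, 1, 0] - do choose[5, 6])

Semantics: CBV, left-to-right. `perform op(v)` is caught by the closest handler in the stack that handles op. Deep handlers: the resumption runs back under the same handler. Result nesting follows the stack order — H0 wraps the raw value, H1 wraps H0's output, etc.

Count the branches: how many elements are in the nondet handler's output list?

Evaluation trace:
choose[0, 1, 0] @ H3
  branch[0] choose=0:
    choose[5, 6] @ H3
      branch[0] choose=5:
        H0 returns (-5, ())
        H1 returns (-5, ())
        H2 returns [(-5, ())]
        H3 returns [[(-5, ())]]
      branch[1] choose=6:
        H0 returns (-6, ())
        H1 returns (-6, ())
        H2 returns [(-6, ())]
        H3 returns [[(-6, ())]]
  branch[1] choose=1:
    choose[5, 6] @ H3
      branch[0] choose=5:
        H0 returns (-4, ())
        H1 returns (-4, ())
        H2 returns [(-4, ())]
        H3 returns [[(-4, ())]]
      branch[1] choose=6:
        H0 returns (-5, ())
        H1 returns (-5, ())
        H2 returns [(-5, ())]
        H3 returns [[(-5, ())]]
  branch[2] choose=0:
    choose[5, 6] @ H3
      branch[0] choose=5:
        H0 returns (-5, ())
        H1 returns (-5, ())
        H2 returns [(-5, ())]
        H3 returns [[(-5, ())]]
      branch[1] choose=6:
        H0 returns (-6, ())
        H1 returns (-6, ())
        H2 returns [(-6, ())]
        H3 returns [[(-6, ())]]
= [[(-5, ())], [(-6, ())], [(-4, ())], [(-5, ())], [(-5, ())], [(-6, ())]]

Answer: 6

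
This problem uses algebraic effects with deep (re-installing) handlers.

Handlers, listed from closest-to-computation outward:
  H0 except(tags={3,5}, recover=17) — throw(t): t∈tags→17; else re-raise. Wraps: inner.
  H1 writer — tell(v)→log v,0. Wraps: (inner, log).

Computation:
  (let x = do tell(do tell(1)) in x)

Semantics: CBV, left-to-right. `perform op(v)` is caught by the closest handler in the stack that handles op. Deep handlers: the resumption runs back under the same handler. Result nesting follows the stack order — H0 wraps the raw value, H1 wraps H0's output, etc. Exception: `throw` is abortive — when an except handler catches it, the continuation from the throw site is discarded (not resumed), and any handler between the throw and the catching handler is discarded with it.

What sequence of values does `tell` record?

Answer: (1, 0)

Working:
tell(1) @ H1 ⇒ log+=1
tell(0) @ H1 ⇒ log+=0
H0 returns 0
H1 returns (0, (1, 0))
= (0, (1, 0))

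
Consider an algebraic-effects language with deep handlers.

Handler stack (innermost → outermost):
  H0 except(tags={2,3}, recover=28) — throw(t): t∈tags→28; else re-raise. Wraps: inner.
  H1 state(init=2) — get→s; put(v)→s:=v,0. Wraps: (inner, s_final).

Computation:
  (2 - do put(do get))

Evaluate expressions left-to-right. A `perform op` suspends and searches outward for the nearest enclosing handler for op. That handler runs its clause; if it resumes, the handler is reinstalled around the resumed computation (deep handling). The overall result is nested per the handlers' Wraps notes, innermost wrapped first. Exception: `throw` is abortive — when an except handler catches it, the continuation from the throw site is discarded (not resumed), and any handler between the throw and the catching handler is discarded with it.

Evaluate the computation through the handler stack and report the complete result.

Answer: (2, 2)

Working:
get @ H1 ⇒ 2
put(2) @ H1 ⇒ s:=2
H0 returns 2
H1 returns (2, 2)
= (2, 2)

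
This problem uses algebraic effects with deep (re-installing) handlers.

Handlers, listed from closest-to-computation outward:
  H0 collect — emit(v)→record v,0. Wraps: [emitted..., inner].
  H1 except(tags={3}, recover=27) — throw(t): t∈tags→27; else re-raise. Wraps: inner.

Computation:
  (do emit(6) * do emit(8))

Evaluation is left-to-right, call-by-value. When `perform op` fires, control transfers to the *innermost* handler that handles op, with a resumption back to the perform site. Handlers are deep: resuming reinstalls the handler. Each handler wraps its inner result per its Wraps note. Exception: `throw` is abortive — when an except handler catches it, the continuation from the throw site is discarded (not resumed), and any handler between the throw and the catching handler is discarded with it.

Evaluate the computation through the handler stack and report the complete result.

Evaluation trace:
emit(6) @ H0 ⇒ out+=6
emit(8) @ H0 ⇒ out+=8
H0 returns [6, 8, 0]
H1 returns [6, 8, 0]
= [6, 8, 0]

Answer: [6, 8, 0]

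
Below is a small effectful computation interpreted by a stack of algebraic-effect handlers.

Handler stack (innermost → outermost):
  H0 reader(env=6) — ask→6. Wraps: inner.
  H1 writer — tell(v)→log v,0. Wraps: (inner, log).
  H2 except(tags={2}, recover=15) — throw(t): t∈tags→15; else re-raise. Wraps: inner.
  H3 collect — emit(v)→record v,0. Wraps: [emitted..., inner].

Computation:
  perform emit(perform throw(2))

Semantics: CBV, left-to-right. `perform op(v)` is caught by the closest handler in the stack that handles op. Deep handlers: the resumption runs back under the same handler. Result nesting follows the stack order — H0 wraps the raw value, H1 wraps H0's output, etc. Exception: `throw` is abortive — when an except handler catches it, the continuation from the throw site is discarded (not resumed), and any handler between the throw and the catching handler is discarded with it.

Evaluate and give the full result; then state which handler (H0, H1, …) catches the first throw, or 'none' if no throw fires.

Step-by-step:
throw(2) @ H2 caught ⇒ 15
H3 returns [15]
= [15]

Answer: [15] ; first throw caught by: H2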